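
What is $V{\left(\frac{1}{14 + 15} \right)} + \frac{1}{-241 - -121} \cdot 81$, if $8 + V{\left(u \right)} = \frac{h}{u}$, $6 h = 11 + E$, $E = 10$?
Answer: $\frac{3713}{40} \approx 92.825$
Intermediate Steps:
$h = \frac{7}{2}$ ($h = \frac{11 + 10}{6} = \frac{1}{6} \cdot 21 = \frac{7}{2} \approx 3.5$)
$V{\left(u \right)} = -8 + \frac{7}{2 u}$
$V{\left(\frac{1}{14 + 15} \right)} + \frac{1}{-241 - -121} \cdot 81 = \left(-8 + \frac{7}{2 \frac{1}{14 + 15}}\right) + \frac{1}{-241 - -121} \cdot 81 = \left(-8 + \frac{7}{2 \cdot \frac{1}{29}}\right) + \frac{1}{-241 + 121} \cdot 81 = \left(-8 + \frac{7 \frac{1}{\frac{1}{29}}}{2}\right) + \frac{1}{-120} \cdot 81 = \left(-8 + \frac{7}{2} \cdot 29\right) - \frac{27}{40} = \left(-8 + \frac{203}{2}\right) - \frac{27}{40} = \frac{187}{2} - \frac{27}{40} = \frac{3713}{40}$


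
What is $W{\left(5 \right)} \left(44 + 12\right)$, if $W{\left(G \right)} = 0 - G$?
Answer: $-280$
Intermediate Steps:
$W{\left(G \right)} = - G$
$W{\left(5 \right)} \left(44 + 12\right) = \left(-1\right) 5 \left(44 + 12\right) = \left(-5\right) 56 = -280$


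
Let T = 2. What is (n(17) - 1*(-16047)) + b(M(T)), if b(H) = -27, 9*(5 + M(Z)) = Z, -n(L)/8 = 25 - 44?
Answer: 16172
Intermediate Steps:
n(L) = 152 (n(L) = -8*(25 - 44) = -8*(-19) = 152)
M(Z) = -5 + Z/9
(n(17) - 1*(-16047)) + b(M(T)) = (152 - 1*(-16047)) - 27 = (152 + 16047) - 27 = 16199 - 27 = 16172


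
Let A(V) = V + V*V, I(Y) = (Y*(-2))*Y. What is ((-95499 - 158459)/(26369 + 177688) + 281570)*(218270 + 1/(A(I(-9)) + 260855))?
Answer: 3598459014016341468212/58551503409 ≈ 6.1458e+10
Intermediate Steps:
I(Y) = -2*Y**2 (I(Y) = (-2*Y)*Y = -2*Y**2)
A(V) = V + V**2
((-95499 - 158459)/(26369 + 177688) + 281570)*(218270 + 1/(A(I(-9)) + 260855)) = ((-95499 - 158459)/(26369 + 177688) + 281570)*(218270 + 1/((-2*(-9)**2)*(1 - 2*(-9)**2) + 260855)) = (-253958/204057 + 281570)*(218270 + 1/((-2*81)*(1 - 2*81) + 260855)) = (-253958*1/204057 + 281570)*(218270 + 1/(-162*(1 - 162) + 260855)) = (-253958/204057 + 281570)*(218270 + 1/(-162*(-161) + 260855)) = 57456075532*(218270 + 1/(26082 + 260855))/204057 = 57456075532*(218270 + 1/286937)/204057 = (57456075532/204057)*(62629738991/286937) = 3598459014016341468212/58551503409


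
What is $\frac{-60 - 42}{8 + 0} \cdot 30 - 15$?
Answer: $- \frac{795}{2} \approx -397.5$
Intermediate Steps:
$\frac{-60 - 42}{8 + 0} \cdot 30 - 15 = - \frac{102}{8} \cdot 30 - 15 = \left(-102\right) \frac{1}{8} \cdot 30 - 15 = \left(- \frac{51}{4}\right) 30 - 15 = - \frac{765}{2} - 15 = - \frac{795}{2}$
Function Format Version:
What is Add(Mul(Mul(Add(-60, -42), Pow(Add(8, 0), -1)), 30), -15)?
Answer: Rational(-795, 2) ≈ -397.50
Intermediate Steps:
Add(Mul(Mul(Add(-60, -42), Pow(Add(8, 0), -1)), 30), -15) = Add(Mul(Mul(-102, Pow(8, -1)), 30), -15) = Add(Mul(Mul(-102, Rational(1, 8)), 30), -15) = Add(Mul(Rational(-51, 4), 30), -15) = Add(Rational(-765, 2), -15) = Rational(-795, 2)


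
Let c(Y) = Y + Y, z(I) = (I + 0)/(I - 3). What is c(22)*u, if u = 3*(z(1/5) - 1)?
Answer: -990/7 ≈ -141.43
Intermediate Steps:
z(I) = I/(-3 + I)
u = -45/14 (u = 3*(1/(5*(-3 + 1/5)) - 1) = 3*(1/(5*(-3 + ⅕)) - 1) = 3*(1/(5*(-14/5)) - 1) = 3*((⅕)*(-5/14) - 1) = 3*(-1/14 - 1) = 3*(-15/14) = -45/14 ≈ -3.2143)
c(Y) = 2*Y
c(22)*u = (2*22)*(-45/14) = 44*(-45/14) = -990/7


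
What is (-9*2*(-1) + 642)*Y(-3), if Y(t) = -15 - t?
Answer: -7920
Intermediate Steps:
(-9*2*(-1) + 642)*Y(-3) = (-9*2*(-1) + 642)*(-15 - 1*(-3)) = (-18*(-1) + 642)*(-15 + 3) = (18 + 642)*(-12) = 660*(-12) = -7920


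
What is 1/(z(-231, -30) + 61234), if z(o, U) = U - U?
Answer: 1/61234 ≈ 1.6331e-5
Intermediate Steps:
z(o, U) = 0
1/(z(-231, -30) + 61234) = 1/(0 + 61234) = 1/61234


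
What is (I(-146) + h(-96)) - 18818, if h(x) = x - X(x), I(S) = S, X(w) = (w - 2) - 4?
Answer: -18958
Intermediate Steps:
X(w) = -6 + w (X(w) = (-2 + w) - 4 = -6 + w)
h(x) = 6 (h(x) = x - (-6 + x) = x + (6 - x) = 6)
(I(-146) + h(-96)) - 18818 = (-146 + 6) - 18818 = -140 - 18818 = -18958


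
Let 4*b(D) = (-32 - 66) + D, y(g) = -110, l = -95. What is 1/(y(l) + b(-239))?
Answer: -4/777 ≈ -0.0051480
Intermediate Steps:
b(D) = -49/2 + D/4 (b(D) = ((-32 - 66) + D)/4 = (-98 + D)/4 = -49/2 + D/4)
1/(y(l) + b(-239)) = 1/(-110 + (-49/2 + (¼)*(-239))) = 1/(-110 + (-49/2 - 239/4)) = 1/(-110 - 337/4) = 1/(-777/4) = -4/777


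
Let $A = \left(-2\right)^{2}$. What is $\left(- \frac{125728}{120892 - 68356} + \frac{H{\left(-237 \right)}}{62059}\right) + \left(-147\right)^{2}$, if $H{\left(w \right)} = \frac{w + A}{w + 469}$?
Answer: $\frac{2042896400232745}{94549617096} \approx 21607.0$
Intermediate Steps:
$A = 4$
$H{\left(w \right)} = \frac{4 + w}{469 + w}$ ($H{\left(w \right)} = \frac{w + 4}{w + 469} = \frac{4 + w}{469 + w}$)
$\left(- \frac{125728}{120892 - 68356} + \frac{H{\left(-237 \right)}}{62059}\right) + \left(-147\right)^{2} = \left(- \frac{125728}{120892 - 68356} + \frac{\frac{1}{469 - 237} \left(4 - 237\right)}{62059}\right) + \left(-147\right)^{2} = \left(- \frac{125728}{120892 - 68356} + \frac{1}{232} \left(-233\right) \frac{1}{62059}\right) + 21609 = \left(- \frac{125728}{52536} + \frac{1}{232} \left(-233\right) \frac{1}{62059}\right) + 21609 = \left(\left(-125728\right) \frac{1}{52536} - \frac{233}{14397688}\right) + 21609 = \left(- \frac{15716}{6567} - \frac{233}{14397688}\right) + 21609 = - \frac{226275594719}{94549617096} + 21609 = \frac{2042896400232745}{94549617096}$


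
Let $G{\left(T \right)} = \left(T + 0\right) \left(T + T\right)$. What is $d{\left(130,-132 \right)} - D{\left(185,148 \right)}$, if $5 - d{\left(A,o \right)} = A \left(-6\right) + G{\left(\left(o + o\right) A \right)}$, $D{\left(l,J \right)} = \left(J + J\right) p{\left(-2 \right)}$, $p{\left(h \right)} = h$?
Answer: $-2355723423$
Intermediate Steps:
$G{\left(T \right)} = 2 T^{2}$ ($G{\left(T \right)} = T 2 T = 2 T^{2}$)
$D{\left(l,J \right)} = - 4 J$ ($D{\left(l,J \right)} = \left(J + J\right) \left(-2\right) = 2 J \left(-2\right) = - 4 J$)
$d{\left(A,o \right)} = 5 + 6 A - 8 A^{2} o^{2}$ ($d{\left(A,o \right)} = 5 - \left(A \left(-6\right) + 2 \left(\left(o + o\right) A\right)^{2}\right) = 5 - \left(- 6 A + 2 \left(2 o A\right)^{2}\right) = 5 - \left(- 6 A + 2 \left(2 A o\right)^{2}\right) = 5 - \left(- 6 A + 2 \cdot 4 A^{2} o^{2}\right) = 5 - \left(- 6 A + 8 A^{2} o^{2}\right) = 5 + 6 A - 8 A^{2} o^{2}$)
$d{\left(130,-132 \right)} - D{\left(185,148 \right)} = \left(5 + 6 \cdot 130 - 8 \cdot 130^{2} \left(-132\right)^{2}\right) - \left(-4\right) 148 = \left(5 + 780 - 135200 \cdot 17424\right) - -592 = \left(5 + 780 - 2355724800\right) + 592 = -2355724015 + 592 = -2355723423$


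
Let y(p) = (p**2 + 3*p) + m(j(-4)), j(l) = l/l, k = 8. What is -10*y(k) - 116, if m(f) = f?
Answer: -1006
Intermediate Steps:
j(l) = 1
y(p) = 1 + p**2 + 3*p (y(p) = (p**2 + 3*p) + 1 = 1 + p**2 + 3*p)
-10*y(k) - 116 = -10*(1 + 8**2 + 3*8) - 116 = -10*(1 + 64 + 24) - 116 = -10*89 - 116 = -890 - 116 = -1006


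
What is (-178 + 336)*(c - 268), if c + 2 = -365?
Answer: -100330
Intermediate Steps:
c = -367 (c = -2 - 365 = -367)
(-178 + 336)*(c - 268) = (-178 + 336)*(-367 - 268) = 158*(-635) = -100330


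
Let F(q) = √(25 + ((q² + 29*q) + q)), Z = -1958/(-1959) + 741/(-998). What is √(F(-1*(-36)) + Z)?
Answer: √188277295986606/1955082 ≈ 7.0183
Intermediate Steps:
Z = 502465/1955082 (Z = -1958*(-1/1959) + 741*(-1/998) = 1958/1959 - 741/998 = 502465/1955082 ≈ 0.25700)
F(q) = √(25 + q² + 30*q) (F(q) = √(25 + (q² + 30*q)) = √(25 + q² + 30*q))
√(F(-1*(-36)) + Z) = √(√(25 + (-1*(-36))² + 30*(-1*(-36))) + 502465/1955082) = √(√(25 + 36² + 30*36) + 502465/1955082) = √(√(25 + 1296 + 1080) + 502465/1955082) = √(√2401 + 502465/1955082) = √(49 + 502465/1955082) = √(96301483/1955082) = √188277295986606/1955082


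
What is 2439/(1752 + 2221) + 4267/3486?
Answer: 25455145/13849878 ≈ 1.8379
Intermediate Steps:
2439/(1752 + 2221) + 4267/3486 = 2439/3973 + 4267*(1/3486) = 2439*(1/3973) + 4267/3486 = 2439/3973 + 4267/3486 = 25455145/13849878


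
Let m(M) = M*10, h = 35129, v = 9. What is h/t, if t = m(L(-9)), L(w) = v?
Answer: 35129/90 ≈ 390.32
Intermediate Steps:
L(w) = 9
m(M) = 10*M
t = 90 (t = 10*9 = 90)
h/t = 35129/90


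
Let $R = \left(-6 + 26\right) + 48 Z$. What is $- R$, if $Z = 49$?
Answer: $-2372$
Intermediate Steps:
$R = 2372$ ($R = \left(-6 + 26\right) + 48 \cdot 49 = 20 + 2352 = 2372$)
$- R = \left(-1\right) 2372 = -2372$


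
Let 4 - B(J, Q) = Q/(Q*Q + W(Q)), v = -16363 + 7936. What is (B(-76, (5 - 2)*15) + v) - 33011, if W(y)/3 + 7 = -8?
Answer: -1823097/44 ≈ -41434.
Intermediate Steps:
W(y) = -45 (W(y) = -21 + 3*(-8) = -21 - 24 = -45)
v = -8427
B(J, Q) = 4 - Q/(-45 + Q**2) (B(J, Q) = 4 - Q/(Q*Q - 45) = 4 - Q/(Q**2 - 45) = 4 - Q/(-45 + Q**2))
(B(-76, (5 - 2)*15) + v) - 33011 = ((-180 - (5 - 2)*15 + 4*((5 - 2)*15)**2)/(-45 + ((5 - 2)*15)**2) - 8427) - 33011 = ((-180 - 3*15 + 4*(3*15)**2)/(-45 + (3*15)**2) - 8427) - 33011 = ((-180 - 1*45 + 4*45**2)/(-45 + 45**2) - 8427) - 33011 = ((-180 - 45 + 4*2025)/(-45 + 2025) - 8427) - 33011 = ((-180 - 45 + 8100)/1980 - 8427) - 33011 = ((1/1980)*7875 - 8427) - 33011 = (175/44 - 8427) - 33011 = -370613/44 - 33011 = -1823097/44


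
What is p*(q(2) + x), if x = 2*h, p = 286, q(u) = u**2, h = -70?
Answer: -38896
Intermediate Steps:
x = -140 (x = 2*(-70) = -140)
p*(q(2) + x) = 286*(2**2 - 140) = 286*(4 - 140) = 286*(-136) = -38896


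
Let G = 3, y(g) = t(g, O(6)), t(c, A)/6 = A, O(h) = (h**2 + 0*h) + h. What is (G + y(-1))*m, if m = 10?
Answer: 2550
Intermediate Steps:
O(h) = h + h**2 (O(h) = (h**2 + 0) + h = h**2 + h = h + h**2)
t(c, A) = 6*A
y(g) = 252 (y(g) = 6*(6*(1 + 6)) = 6*(6*7) = 6*42 = 252)
(G + y(-1))*m = (3 + 252)*10 = 255*10 = 2550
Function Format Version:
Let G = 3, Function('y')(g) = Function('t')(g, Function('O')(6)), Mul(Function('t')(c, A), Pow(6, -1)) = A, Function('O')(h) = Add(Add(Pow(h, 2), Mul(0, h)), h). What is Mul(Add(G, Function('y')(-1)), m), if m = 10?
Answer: 2550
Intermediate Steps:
Function('O')(h) = Add(h, Pow(h, 2)) (Function('O')(h) = Add(Add(Pow(h, 2), 0), h) = Add(Pow(h, 2), h) = Add(h, Pow(h, 2)))
Function('t')(c, A) = Mul(6, A)
Function('y')(g) = 252 (Function('y')(g) = Mul(6, Mul(6, Add(1, 6))) = Mul(6, Mul(6, 7)) = Mul(6, 42) = 252)
Mul(Add(G, Function('y')(-1)), m) = Mul(Add(3, 252), 10) = Mul(255, 10) = 2550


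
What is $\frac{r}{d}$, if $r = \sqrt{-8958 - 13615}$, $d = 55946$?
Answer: $\frac{i \sqrt{22573}}{55946} \approx 0.0026855 i$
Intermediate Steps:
$r = i \sqrt{22573}$ ($r = \sqrt{-22573} = i \sqrt{22573} \approx 150.24 i$)
$\frac{r}{d} = \frac{i \sqrt{22573}}{55946}$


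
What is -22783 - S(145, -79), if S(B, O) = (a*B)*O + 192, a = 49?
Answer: 538320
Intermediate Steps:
S(B, O) = 192 + 49*B*O (S(B, O) = (49*B)*O + 192 = 49*B*O + 192 = 192 + 49*B*O)
-22783 - S(145, -79) = -22783 - (192 + 49*145*(-79)) = -22783 - (192 - 561295) = -22783 - 1*(-561103) = -22783 + 561103 = 538320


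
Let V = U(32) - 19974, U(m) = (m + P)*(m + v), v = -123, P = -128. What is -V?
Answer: 11238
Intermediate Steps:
U(m) = (-128 + m)*(-123 + m) (U(m) = (m - 128)*(m - 123) = (-128 + m)*(-123 + m))
V = -11238 (V = (15744 + 32² - 251*32) - 19974 = (15744 + 1024 - 8032) - 19974 = 8736 - 19974 = -11238)
-V = -1*(-11238) = 11238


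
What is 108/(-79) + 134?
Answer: 10478/79 ≈ 132.63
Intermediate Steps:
108/(-79) + 134 = 108*(-1/79) + 134 = -108/79 + 134 = 10478/79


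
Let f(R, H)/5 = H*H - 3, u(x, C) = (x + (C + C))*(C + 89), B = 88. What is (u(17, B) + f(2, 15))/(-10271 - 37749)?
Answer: -35271/48020 ≈ -0.73451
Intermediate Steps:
u(x, C) = (89 + C)*(x + 2*C) (u(x, C) = (x + 2*C)*(89 + C) = (89 + C)*(x + 2*C))
f(R, H) = -15 + 5*H**2 (f(R, H) = 5*(H*H - 3) = 5*(H**2 - 3) = 5*(-3 + H**2) = -15 + 5*H**2)
(u(17, B) + f(2, 15))/(-10271 - 37749) = ((2*88**2 + 89*17 + 178*88 + 88*17) + (-15 + 5*15**2))/(-10271 - 37749) = ((2*7744 + 1513 + 15664 + 1496) + (-15 + 5*225))/(-48020) = ((15488 + 1513 + 15664 + 1496) + (-15 + 1125))*(-1/48020) = (34161 + 1110)*(-1/48020) = 35271*(-1/48020) = -35271/48020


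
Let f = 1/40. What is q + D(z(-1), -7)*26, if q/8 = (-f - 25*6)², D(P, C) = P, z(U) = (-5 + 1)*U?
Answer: 36032801/200 ≈ 1.8016e+5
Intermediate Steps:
f = 1/40 ≈ 0.025000
z(U) = -4*U
q = 36012001/200 (q = 8*(-1*1/40 - 25*6)² = 8*(-1/40 - 150)² = 8*(-6001/40)² = 8*(36012001/1600) = 36012001/200 ≈ 1.8006e+5)
q + D(z(-1), -7)*26 = 36012001/200 - 4*(-1)*26 = 36012001/200 + 4*26 = 36012001/200 + 104 = 36032801/200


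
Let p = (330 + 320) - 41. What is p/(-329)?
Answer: -87/47 ≈ -1.8511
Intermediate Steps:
p = 609 (p = 650 - 41 = 609)
p/(-329) = 609/(-329) = 609*(-1/329) = -87/47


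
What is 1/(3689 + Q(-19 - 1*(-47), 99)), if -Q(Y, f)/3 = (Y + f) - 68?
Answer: 1/3512 ≈ 0.00028474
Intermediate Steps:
Q(Y, f) = 204 - 3*Y - 3*f (Q(Y, f) = -3*((Y + f) - 68) = -3*(-68 + Y + f) = 204 - 3*Y - 3*f)
1/(3689 + Q(-19 - 1*(-47), 99)) = 1/(3689 + (204 - 3*(-19 - 1*(-47)) - 3*99)) = 1/(3689 + (204 - 3*(-19 + 47) - 297)) = 1/(3689 + (204 - 3*28 - 297)) = 1/(3689 + (204 - 84 - 297)) = 1/(3689 - 177) = 1/3512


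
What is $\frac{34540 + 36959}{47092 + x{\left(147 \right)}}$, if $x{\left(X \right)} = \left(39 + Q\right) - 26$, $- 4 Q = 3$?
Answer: $\frac{285996}{188417} \approx 1.5179$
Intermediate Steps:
$Q = - \frac{3}{4}$ ($Q = \left(- \frac{1}{4}\right) 3 = - \frac{3}{4} \approx -0.75$)
$x{\left(X \right)} = \frac{49}{4}$ ($x{\left(X \right)} = \left(39 - \frac{3}{4}\right) - 26 = \frac{153}{4} - 26 = \frac{49}{4}$)
$\frac{34540 + 36959}{47092 + x{\left(147 \right)}} = \frac{34540 + 36959}{47092 + \frac{49}{4}} = \frac{71499}{\frac{188417}{4}} = 71499 \cdot \frac{4}{188417} = \frac{285996}{188417}$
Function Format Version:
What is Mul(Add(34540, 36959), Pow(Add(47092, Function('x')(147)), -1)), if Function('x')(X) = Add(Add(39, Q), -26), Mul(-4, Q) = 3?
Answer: Rational(285996, 188417) ≈ 1.5179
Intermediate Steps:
Q = Rational(-3, 4) (Q = Mul(Rational(-1, 4), 3) = Rational(-3, 4) ≈ -0.75000)
Function('x')(X) = Rational(49, 4) (Function('x')(X) = Add(Add(39, Rational(-3, 4)), -26) = Add(Rational(153, 4), -26) = Rational(49, 4))
Mul(Add(34540, 36959), Pow(Add(47092, Function('x')(147)), -1)) = Mul(Add(34540, 36959), Pow(Add(47092, Rational(49, 4)), -1)) = Mul(71499, Pow(Rational(188417, 4), -1)) = Mul(71499, Rational(4, 188417)) = Rational(285996, 188417)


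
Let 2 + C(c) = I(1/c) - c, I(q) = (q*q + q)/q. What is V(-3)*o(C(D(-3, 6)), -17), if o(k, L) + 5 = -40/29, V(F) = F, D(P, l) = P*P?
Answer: 555/29 ≈ 19.138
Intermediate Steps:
D(P, l) = P²
I(q) = (q + q²)/q (I(q) = (q² + q)/q = (q + q²)/q)
C(c) = -1 + 1/c - c (C(c) = -2 + ((1 + 1/c) - c) = -2 + (1 + 1/c - c) = -1 + 1/c - c)
o(k, L) = -185/29 (o(k, L) = -5 - 40/29 = -185/29)
V(-3)*o(C(D(-3, 6)), -17) = -3*(-185/29) = 555/29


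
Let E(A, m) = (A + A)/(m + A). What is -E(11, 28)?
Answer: -22/39 ≈ -0.56410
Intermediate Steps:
E(A, m) = 2*A/(A + m) (E(A, m) = (2*A)/(A + m) = 2*A/(A + m))
-E(11, 28) = -2*11/(11 + 28) = -2*11/39 = -1*22/39 = -22/39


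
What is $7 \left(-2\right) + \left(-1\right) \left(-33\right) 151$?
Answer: $4969$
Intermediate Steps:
$7 \left(-2\right) + \left(-1\right) \left(-33\right) 151 = -14 + 33 \cdot 151 = -14 + 4983 = 4969$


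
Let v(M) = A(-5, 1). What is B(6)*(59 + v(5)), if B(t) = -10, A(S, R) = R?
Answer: -600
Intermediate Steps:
v(M) = 1
B(6)*(59 + v(5)) = -10*(59 + 1) = -10*60 = -600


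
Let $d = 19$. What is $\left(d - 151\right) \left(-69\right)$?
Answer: $9108$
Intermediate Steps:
$\left(d - 151\right) \left(-69\right) = \left(19 - 151\right) \left(-69\right) = \left(-132\right) \left(-69\right) = 9108$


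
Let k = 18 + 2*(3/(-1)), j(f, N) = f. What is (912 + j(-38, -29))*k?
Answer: 10488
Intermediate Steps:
k = 12 (k = 18 + 2*(3*(-1)) = 18 + 2*(-3) = 18 - 6 = 12)
(912 + j(-38, -29))*k = (912 - 38)*12 = 874*12 = 10488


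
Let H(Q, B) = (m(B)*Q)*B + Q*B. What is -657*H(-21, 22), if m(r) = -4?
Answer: -910602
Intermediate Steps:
H(Q, B) = -3*B*Q (H(Q, B) = (-4*Q)*B + Q*B = -4*B*Q + B*Q = -3*B*Q)
-657*H(-21, 22) = -(-1971)*22*(-21) = -657*1386 = -910602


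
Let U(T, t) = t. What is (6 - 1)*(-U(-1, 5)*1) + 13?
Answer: -12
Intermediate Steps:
(6 - 1)*(-U(-1, 5)*1) + 13 = (6 - 1)*(-1*5*1) + 13 = 5*(-5*1) + 13 = 5*(-5) + 13 = -25 + 13 = -12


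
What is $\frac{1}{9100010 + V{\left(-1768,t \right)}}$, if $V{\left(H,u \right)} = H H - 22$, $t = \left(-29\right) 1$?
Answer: $\frac{1}{12225812} \approx 8.1794 \cdot 10^{-8}$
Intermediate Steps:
$t = -29$
$V{\left(H,u \right)} = -22 + H^{2}$ ($V{\left(H,u \right)} = H^{2} - 22 = -22 + H^{2}$)
$\frac{1}{9100010 + V{\left(-1768,t \right)}} = \frac{1}{9100010 - \left(22 - \left(-1768\right)^{2}\right)} = \frac{1}{9100010 + \left(-22 + 3125824\right)} = \frac{1}{9100010 + 3125802} = \frac{1}{12225812}$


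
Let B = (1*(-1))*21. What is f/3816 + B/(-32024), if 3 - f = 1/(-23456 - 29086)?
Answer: 1157294095/802602588816 ≈ 0.0014419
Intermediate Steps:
B = -21 (B = -1*21 = -21)
f = 157627/52542 (f = 3 - 1/(-23456 - 29086) = 3 - 1/(-52542) = 3 - 1*(-1/52542) = 3 + 1/52542 = 157627/52542 ≈ 3.0000)
f/3816 + B/(-32024) = (157627/52542)/3816 - 21/(-32024) = (157627/52542)*(1/3816) - 21*(-1/32024) = 157627/200500272 + 21/32024 = 1157294095/802602588816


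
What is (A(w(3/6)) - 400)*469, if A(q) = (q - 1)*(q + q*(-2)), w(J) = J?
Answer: -749931/4 ≈ -1.8748e+5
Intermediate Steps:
A(q) = -q*(-1 + q) (A(q) = (-1 + q)*(q - 2*q) = (-1 + q)*(-q) = -q*(-1 + q))
(A(w(3/6)) - 400)*469 = ((3/6)*(1 - 3/6) - 400)*469 = ((3*(⅙))*(1 - 3/6) - 400)*469 = ((1 - 1*½)/2 - 400)*469 = ((1 - ½)/2 - 400)*469 = ((½)*(½) - 400)*469 = (¼ - 400)*469 = -1599/4*469 = -749931/4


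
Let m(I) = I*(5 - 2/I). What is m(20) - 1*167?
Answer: -69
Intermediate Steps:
m(20) - 1*167 = (-2 + 5*20) - 1*167 = (-2 + 100) - 167 = 98 - 167 = -69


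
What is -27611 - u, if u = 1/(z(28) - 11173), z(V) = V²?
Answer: -286850678/10389 ≈ -27611.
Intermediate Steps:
u = -1/10389 (u = 1/(28² - 11173) = 1/(784 - 11173) = 1/(-10389) = -1/10389 ≈ -9.6256e-5)
-27611 - u = -27611 - 1*(-1/10389) = -27611 + 1/10389 = -286850678/10389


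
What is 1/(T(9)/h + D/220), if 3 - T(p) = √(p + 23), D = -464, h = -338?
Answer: -731944070/1550136329 - 4089800*√2/1550136329 ≈ -0.47591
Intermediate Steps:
T(p) = 3 - √(23 + p) (T(p) = 3 - √(p + 23) = 3 - √(23 + p))
1/(T(9)/h + D/220) = 1/((3 - √(23 + 9))/(-338) - 464/220) = 1/((3 - √32)*(-1/338) - 464*1/220) = 1/((3 - 4*√2)*(-1/338) - 116/55) = 1/((-3/338 + 2*√2/169) - 116/55) = 1/(-39373/18590 + 2*√2/169)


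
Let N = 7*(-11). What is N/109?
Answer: -77/109 ≈ -0.70642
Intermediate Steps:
N = -77
N/109 = -77/109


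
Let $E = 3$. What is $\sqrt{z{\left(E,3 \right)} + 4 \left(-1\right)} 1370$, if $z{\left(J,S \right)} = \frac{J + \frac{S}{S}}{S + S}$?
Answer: $\frac{1370 i \sqrt{30}}{3} \approx 2501.3 i$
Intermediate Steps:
$z{\left(J,S \right)} = \frac{1 + J}{2 S}$ ($z{\left(J,S \right)} = \frac{J + 1}{2 S} = \left(1 + J\right) \frac{1}{2 S} = \frac{1 + J}{2 S}$)
$\sqrt{z{\left(E,3 \right)} + 4 \left(-1\right)} 1370 = \sqrt{\frac{1 + 3}{2 \cdot 3} + 4 \left(-1\right)} 1370 = \sqrt{\frac{1}{2} \cdot \frac{1}{3} \cdot 4 - 4} \cdot 1370 = \sqrt{\frac{2}{3} - 4} \cdot 1370 = \sqrt{- \frac{10}{3}} \cdot 1370 = \frac{i \sqrt{30}}{3} \cdot 1370 = \frac{1370 i \sqrt{30}}{3}$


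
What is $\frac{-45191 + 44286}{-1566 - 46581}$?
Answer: $\frac{905}{48147} \approx 0.018797$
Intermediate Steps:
$\frac{-45191 + 44286}{-1566 - 46581} = - \frac{905}{-48147} = \left(-905\right) \left(- \frac{1}{48147}\right) = \frac{905}{48147}$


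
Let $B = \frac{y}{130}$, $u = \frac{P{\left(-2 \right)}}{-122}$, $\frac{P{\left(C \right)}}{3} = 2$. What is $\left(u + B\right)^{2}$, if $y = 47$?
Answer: $\frac{6135529}{62884900} \approx 0.097568$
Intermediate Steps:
$P{\left(C \right)} = 6$ ($P{\left(C \right)} = 3 \cdot 2 = 6$)
$u = - \frac{3}{61}$ ($u = \frac{6}{-122} = 6 \left(- \frac{1}{122}\right) = - \frac{3}{61} \approx -0.04918$)
$B = \frac{47}{130} \approx 0.36154$
$\left(u + B\right)^{2} = \left(- \frac{3}{61} + \frac{47}{130}\right)^{2} = \left(\frac{2477}{7930}\right)^{2} = \frac{6135529}{62884900}$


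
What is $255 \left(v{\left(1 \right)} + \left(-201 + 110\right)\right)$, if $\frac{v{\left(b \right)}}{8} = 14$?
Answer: $5355$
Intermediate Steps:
$v{\left(b \right)} = 112$ ($v{\left(b \right)} = 8 \cdot 14 = 112$)
$255 \left(v{\left(1 \right)} + \left(-201 + 110\right)\right) = 255 \left(112 + \left(-201 + 110\right)\right) = 255 \left(112 - 91\right) = 255 \cdot 21 = 5355$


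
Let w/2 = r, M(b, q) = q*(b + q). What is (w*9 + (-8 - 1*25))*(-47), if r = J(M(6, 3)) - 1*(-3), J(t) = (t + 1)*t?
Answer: -640563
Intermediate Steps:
J(t) = t*(1 + t) (J(t) = (1 + t)*t = t*(1 + t))
r = 759 (r = (3*(6 + 3))*(1 + 3*(6 + 3)) - 1*(-3) = (3*9)*(1 + 3*9) + 3 = 27*(1 + 27) + 3 = 27*28 + 3 = 756 + 3 = 759)
w = 1518 (w = 2*759 = 1518)
(w*9 + (-8 - 1*25))*(-47) = (1518*9 + (-8 - 1*25))*(-47) = (13662 + (-8 - 25))*(-47) = (13662 - 33)*(-47) = 13629*(-47) = -640563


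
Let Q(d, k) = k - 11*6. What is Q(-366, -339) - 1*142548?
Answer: -142953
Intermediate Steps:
Q(d, k) = -66 + k (Q(d, k) = k - 66 = -66 + k)
Q(-366, -339) - 1*142548 = (-66 - 339) - 1*142548 = -405 - 142548 = -142953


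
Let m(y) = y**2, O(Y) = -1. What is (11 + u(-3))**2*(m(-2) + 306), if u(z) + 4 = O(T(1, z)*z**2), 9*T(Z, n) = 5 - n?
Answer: 11160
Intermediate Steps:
T(Z, n) = 5/9 - n/9 (T(Z, n) = (5 - n)/9 = 5/9 - n/9)
u(z) = -5 (u(z) = -4 - 1 = -5)
(11 + u(-3))**2*(m(-2) + 306) = (11 - 5)**2*((-2)**2 + 306) = 6**2*(4 + 306) = 36*310 = 11160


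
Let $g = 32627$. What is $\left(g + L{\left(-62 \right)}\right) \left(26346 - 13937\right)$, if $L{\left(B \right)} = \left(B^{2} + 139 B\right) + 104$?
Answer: $346918413$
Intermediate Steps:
$L{\left(B \right)} = 104 + B^{2} + 139 B$
$\left(g + L{\left(-62 \right)}\right) \left(26346 - 13937\right) = \left(32627 + \left(104 + \left(-62\right)^{2} + 139 \left(-62\right)\right)\right) \left(26346 - 13937\right) = \left(32627 + \left(104 + 3844 - 8618\right)\right) 12409 = \left(32627 - 4670\right) 12409 = 27957 \cdot 12409 = 346918413$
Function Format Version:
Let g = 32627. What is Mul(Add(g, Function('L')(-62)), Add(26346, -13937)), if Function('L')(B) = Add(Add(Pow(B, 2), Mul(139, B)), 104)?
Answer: 346918413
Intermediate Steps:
Function('L')(B) = Add(104, Pow(B, 2), Mul(139, B))
Mul(Add(g, Function('L')(-62)), Add(26346, -13937)) = Mul(Add(32627, Add(104, Pow(-62, 2), Mul(139, -62))), Add(26346, -13937)) = Mul(Add(32627, Add(104, 3844, -8618)), 12409) = Mul(Add(32627, -4670), 12409) = Mul(27957, 12409) = 346918413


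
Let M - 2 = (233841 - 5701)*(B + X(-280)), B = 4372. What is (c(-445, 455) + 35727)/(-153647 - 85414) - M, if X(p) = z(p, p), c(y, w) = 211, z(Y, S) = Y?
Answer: -223175129315740/239061 ≈ -9.3355e+8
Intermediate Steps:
X(p) = p
M = 933548882 (M = 2 + (233841 - 5701)*(4372 - 280) = 2 + 228140*4092 = 2 + 933548880 = 933548882)
(c(-445, 455) + 35727)/(-153647 - 85414) - M = (211 + 35727)/(-153647 - 85414) - 1*933548882 = 35938/(-239061) - 933548882 = 35938*(-1/239061) - 933548882 = -35938/239061 - 933548882 = -223175129315740/239061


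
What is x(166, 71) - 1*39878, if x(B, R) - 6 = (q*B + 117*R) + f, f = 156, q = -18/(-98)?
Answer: -1537547/49 ≈ -31379.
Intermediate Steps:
q = 9/49 (q = -18*(-1/98) = 9/49 ≈ 0.18367)
x(B, R) = 162 + 117*R + 9*B/49 (x(B, R) = 6 + ((9*B/49 + 117*R) + 156) = 6 + ((117*R + 9*B/49) + 156) = 6 + (156 + 117*R + 9*B/49) = 162 + 117*R + 9*B/49)
x(166, 71) - 1*39878 = (162 + 117*71 + (9/49)*166) - 1*39878 = (162 + 8307 + 1494/49) - 39878 = 416475/49 - 39878 = -1537547/49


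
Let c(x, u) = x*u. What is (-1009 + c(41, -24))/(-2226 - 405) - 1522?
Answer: -4002389/2631 ≈ -1521.2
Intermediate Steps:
c(x, u) = u*x
(-1009 + c(41, -24))/(-2226 - 405) - 1522 = (-1009 - 24*41)/(-2226 - 405) - 1522 = (-1009 - 984)/(-2631) - 1522 = -1993*(-1/2631) - 1522 = 1993/2631 - 1522 = -4002389/2631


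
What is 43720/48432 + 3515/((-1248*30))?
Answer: 6110993/7555392 ≈ 0.80883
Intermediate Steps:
43720/48432 + 3515/((-1248*30)) = 43720*(1/48432) + 3515/(-37440) = 5465/6054 + 3515*(-1/37440) = 5465/6054 - 703/7488 = 6110993/7555392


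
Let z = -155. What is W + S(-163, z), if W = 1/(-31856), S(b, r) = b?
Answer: -5192529/31856 ≈ -163.00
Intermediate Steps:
W = -1/31856 ≈ -3.1391e-5
W + S(-163, z) = -1/31856 - 163 = -5192529/31856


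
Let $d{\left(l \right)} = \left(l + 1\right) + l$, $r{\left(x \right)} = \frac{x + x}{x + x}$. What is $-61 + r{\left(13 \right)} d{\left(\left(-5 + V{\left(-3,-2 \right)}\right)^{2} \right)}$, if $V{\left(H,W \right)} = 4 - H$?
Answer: $-52$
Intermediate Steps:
$r{\left(x \right)} = 1$ ($r{\left(x \right)} = \frac{2 x}{2 x} = 2 x \frac{1}{2 x} = 1$)
$d{\left(l \right)} = 1 + 2 l$ ($d{\left(l \right)} = \left(1 + l\right) + l = 1 + 2 l$)
$-61 + r{\left(13 \right)} d{\left(\left(-5 + V{\left(-3,-2 \right)}\right)^{2} \right)} = -61 + 1 \left(1 + 2 \left(-5 + \left(4 - -3\right)\right)^{2}\right) = -61 + 1 \left(1 + 2 \left(-5 + \left(4 + 3\right)\right)^{2}\right) = -61 + 1 \left(1 + 2 \left(-5 + 7\right)^{2}\right) = -61 + 1 \left(1 + 2 \cdot 2^{2}\right) = -61 + 1 \left(1 + 2 \cdot 4\right) = -61 + 1 \left(1 + 8\right) = -61 + 1 \cdot 9 = -61 + 9 = -52$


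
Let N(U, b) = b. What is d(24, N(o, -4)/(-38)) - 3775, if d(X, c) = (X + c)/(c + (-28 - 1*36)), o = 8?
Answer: -2291654/607 ≈ -3775.4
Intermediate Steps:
d(X, c) = (X + c)/(-64 + c) (d(X, c) = (X + c)/(c + (-28 - 36)) = (X + c)/(c - 64) = (X + c)/(-64 + c))
d(24, N(o, -4)/(-38)) - 3775 = (24 - 4/(-38))/(-64 - 4/(-38)) - 3775 = (24 - 4*(-1/38))/(-64 - 4*(-1/38)) - 3775 = (24 + 2/19)/(-64 + 2/19) - 3775 = (458/19)/(-1214/19) - 3775 = -19/1214*458/19 - 3775 = -229/607 - 3775 = -2291654/607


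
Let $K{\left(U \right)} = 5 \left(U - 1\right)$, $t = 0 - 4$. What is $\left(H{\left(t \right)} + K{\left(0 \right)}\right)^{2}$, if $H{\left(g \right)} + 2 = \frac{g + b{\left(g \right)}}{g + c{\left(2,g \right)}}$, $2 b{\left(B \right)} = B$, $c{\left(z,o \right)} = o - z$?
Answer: $\frac{1024}{25} \approx 40.96$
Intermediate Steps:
$t = -4$ ($t = 0 - 4 = -4$)
$b{\left(B \right)} = \frac{B}{2}$
$K{\left(U \right)} = -5 + 5 U$ ($K{\left(U \right)} = 5 \left(-1 + U\right) = -5 + 5 U$)
$H{\left(g \right)} = -2 + \frac{3 g}{2 \left(-2 + 2 g\right)}$ ($H{\left(g \right)} = -2 + \frac{g + \frac{g}{2}}{g + \left(g - 2\right)} = -2 + \frac{\frac{3}{2} g}{g + \left(g - 2\right)} = -2 + \frac{\frac{3}{2} g}{g + \left(-2 + g\right)} = -2 + \frac{\frac{3}{2} g}{-2 + 2 g} = -2 + \frac{3 g}{2 \left(-2 + 2 g\right)}$)
$\left(H{\left(t \right)} + K{\left(0 \right)}\right)^{2} = \left(\frac{8 - -20}{4 \left(-1 - 4\right)} + \left(-5 + 5 \cdot 0\right)\right)^{2} = \left(\frac{8 + 20}{4 \left(-5\right)} + \left(-5 + 0\right)\right)^{2} = \left(\frac{1}{4} \left(- \frac{1}{5}\right) 28 - 5\right)^{2} = \left(- \frac{7}{5} - 5\right)^{2} = \left(- \frac{32}{5}\right)^{2} = \frac{1024}{25}$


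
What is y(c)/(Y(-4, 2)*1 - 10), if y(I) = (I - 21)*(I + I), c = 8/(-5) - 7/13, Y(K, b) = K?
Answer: -209056/29575 ≈ -7.0687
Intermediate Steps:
c = -139/65 (c = 8*(-1/5) - 7*1/13 = -8/5 - 7/13 = -139/65 ≈ -2.1385)
y(I) = 2*I*(-21 + I) (y(I) = (-21 + I)*(2*I) = 2*I*(-21 + I))
y(c)/(Y(-4, 2)*1 - 10) = (2*(-139/65)*(-21 - 139/65))/(-4*1 - 10) = (2*(-139/65)*(-1504/65))/(-4 - 10) = (418112/4225)/(-14) = (418112/4225)*(-1/14) = -209056/29575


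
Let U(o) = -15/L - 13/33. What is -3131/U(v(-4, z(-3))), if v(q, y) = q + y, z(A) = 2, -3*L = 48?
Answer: -1653168/287 ≈ -5760.2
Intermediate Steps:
L = -16 (L = -⅓*48 = -16)
U(o) = 287/528 (U(o) = -15/(-16) - 13/33 = -15*(-1/16) - 13*1/33 = 15/16 - 13/33 = 287/528)
-3131/U(v(-4, z(-3))) = -3131/287/528 = -3131*528/287 = -1653168/287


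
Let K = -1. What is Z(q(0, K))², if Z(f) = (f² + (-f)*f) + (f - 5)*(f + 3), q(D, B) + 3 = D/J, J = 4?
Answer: 0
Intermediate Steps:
q(D, B) = -3 + D/4
Z(f) = (-5 + f)*(3 + f) (Z(f) = (f² - f²) + (-5 + f)*(3 + f) = 0 + (-5 + f)*(3 + f) = (-5 + f)*(3 + f))
Z(q(0, K))² = (-15 + (-3 + (¼)*0)² - 2*(-3 + (¼)*0))² = (-15 + (-3 + 0)² - 2*(-3 + 0))² = (-15 + (-3)² - 2*(-3))² = (-15 + 9 + 6)² = 0² = 0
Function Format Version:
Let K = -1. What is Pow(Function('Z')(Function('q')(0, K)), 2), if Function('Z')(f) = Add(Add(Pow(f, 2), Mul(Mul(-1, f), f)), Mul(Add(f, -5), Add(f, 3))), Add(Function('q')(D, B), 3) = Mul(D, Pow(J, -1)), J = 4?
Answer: 0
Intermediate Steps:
Function('q')(D, B) = Add(-3, Mul(Rational(1, 4), D)) (Function('q')(D, B) = Add(-3, Mul(D, Pow(4, -1))) = Add(-3, Mul(D, Rational(1, 4))) = Add(-3, Mul(Rational(1, 4), D)))
Function('Z')(f) = Mul(Add(-5, f), Add(3, f)) (Function('Z')(f) = Add(Add(Pow(f, 2), Mul(-1, Pow(f, 2))), Mul(Add(-5, f), Add(3, f))) = Add(0, Mul(Add(-5, f), Add(3, f))) = Mul(Add(-5, f), Add(3, f)))
Pow(Function('Z')(Function('q')(0, K)), 2) = Pow(Add(-15, Pow(Add(-3, Mul(Rational(1, 4), 0)), 2), Mul(-2, Add(-3, Mul(Rational(1, 4), 0)))), 2) = Pow(Add(-15, Pow(Add(-3, 0), 2), Mul(-2, Add(-3, 0))), 2) = Pow(Add(-15, Pow(-3, 2), Mul(-2, -3)), 2) = Pow(Add(-15, 9, 6), 2) = Pow(0, 2) = 0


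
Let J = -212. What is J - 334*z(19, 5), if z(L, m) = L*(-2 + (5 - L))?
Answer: 101324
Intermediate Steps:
z(L, m) = L*(3 - L)
J - 334*z(19, 5) = -212 - 6346*(3 - 1*19) = -212 - 6346*(3 - 19) = -212 - 6346*(-16) = -212 - 334*(-304) = -212 + 101536 = 101324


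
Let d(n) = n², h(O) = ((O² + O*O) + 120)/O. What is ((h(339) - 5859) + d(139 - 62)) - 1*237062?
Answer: -26703442/113 ≈ -2.3631e+5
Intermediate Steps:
h(O) = (120 + 2*O²)/O (h(O) = ((O² + O²) + 120)/O = (2*O² + 120)/O = (120 + 2*O²)/O)
((h(339) - 5859) + d(139 - 62)) - 1*237062 = (((2*339 + 120/339) - 5859) + (139 - 62)²) - 1*237062 = (((678 + 120*(1/339)) - 5859) + 77²) - 237062 = (((678 + 40/113) - 5859) + 5929) - 237062 = ((76654/113 - 5859) + 5929) - 237062 = (-585413/113 + 5929) - 237062 = 84564/113 - 237062 = -26703442/113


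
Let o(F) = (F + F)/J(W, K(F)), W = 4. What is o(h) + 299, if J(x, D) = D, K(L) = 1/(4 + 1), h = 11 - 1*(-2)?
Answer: 429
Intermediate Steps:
h = 13 (h = 11 + 2 = 13)
K(L) = 1/5
o(F) = 10*F (o(F) = (F + F)/(1/5) = (2*F)*5 = 10*F)
o(h) + 299 = 10*13 + 299 = 130 + 299 = 429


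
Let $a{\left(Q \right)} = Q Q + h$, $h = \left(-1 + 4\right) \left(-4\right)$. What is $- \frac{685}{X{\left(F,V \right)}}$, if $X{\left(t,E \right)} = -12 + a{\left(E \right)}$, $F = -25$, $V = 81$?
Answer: $- \frac{685}{6537} \approx -0.10479$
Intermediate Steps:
$h = -12$ ($h = 3 \left(-4\right) = -12$)
$a{\left(Q \right)} = -12 + Q^{2}$ ($a{\left(Q \right)} = Q Q - 12 = Q^{2} - 12 = -12 + Q^{2}$)
$X{\left(t,E \right)} = -24 + E^{2}$ ($X{\left(t,E \right)} = -12 + \left(-12 + E^{2}\right) = -24 + E^{2}$)
$- \frac{685}{X{\left(F,V \right)}} = - \frac{685}{-24 + 81^{2}} = - \frac{685}{-24 + 6561} = - \frac{685}{6537}$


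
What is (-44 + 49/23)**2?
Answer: 927369/529 ≈ 1753.1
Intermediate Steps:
(-44 + 49/23)**2 = (-963/23)**2 = 927369/529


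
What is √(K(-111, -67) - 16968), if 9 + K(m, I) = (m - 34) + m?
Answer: I*√17233 ≈ 131.27*I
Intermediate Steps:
K(m, I) = -43 + 2*m (K(m, I) = -9 + ((m - 34) + m) = -9 + ((-34 + m) + m) = -9 + (-34 + 2*m) = -43 + 2*m)
√(K(-111, -67) - 16968) = √((-43 + 2*(-111)) - 16968) = √((-43 - 222) - 16968) = √(-265 - 16968) = √(-17233) = I*√17233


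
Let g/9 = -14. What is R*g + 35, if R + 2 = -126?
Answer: 16163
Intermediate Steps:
g = -126 (g = 9*(-14) = -126)
R = -128 (R = -2 - 126 = -128)
R*g + 35 = -128*(-126) + 35 = 16128 + 35 = 16163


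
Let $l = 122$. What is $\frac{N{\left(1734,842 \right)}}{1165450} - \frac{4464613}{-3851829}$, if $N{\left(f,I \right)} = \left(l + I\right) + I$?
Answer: $\frac{2605119812012}{2244557054025} \approx 1.1606$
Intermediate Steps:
$N{\left(f,I \right)} = 122 + 2 I$ ($N{\left(f,I \right)} = \left(122 + I\right) + I = 122 + 2 I$)
$\frac{N{\left(1734,842 \right)}}{1165450} - \frac{4464613}{-3851829} = \frac{122 + 2 \cdot 842}{1165450} - \frac{4464613}{-3851829} = \left(122 + 1684\right) \frac{1}{1165450} - - \frac{4464613}{3851829} = 1806 \cdot \frac{1}{1165450} + \frac{4464613}{3851829} = \frac{903}{582725} + \frac{4464613}{3851829} = \frac{2605119812012}{2244557054025}$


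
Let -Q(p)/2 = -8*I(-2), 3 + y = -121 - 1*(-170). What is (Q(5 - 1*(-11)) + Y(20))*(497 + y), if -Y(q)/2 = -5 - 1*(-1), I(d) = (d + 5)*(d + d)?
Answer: -99912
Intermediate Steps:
I(d) = 2*d*(5 + d) (I(d) = (5 + d)*(2*d) = 2*d*(5 + d))
Y(q) = 8 (Y(q) = -2*(-5 - 1*(-1)) = -2*(-5 + 1) = -2*(-4) = 8)
y = 46 (y = -3 + (-121 - 1*(-170)) = -3 + (-121 + 170) = -3 + 49 = 46)
Q(p) = -192 (Q(p) = -(-16)*2*(-2)*(5 - 2) = -(-16)*2*(-2)*3 = -(-16)*(-12) = -2*96 = -192)
(Q(5 - 1*(-11)) + Y(20))*(497 + y) = (-192 + 8)*(497 + 46) = -184*543 = -99912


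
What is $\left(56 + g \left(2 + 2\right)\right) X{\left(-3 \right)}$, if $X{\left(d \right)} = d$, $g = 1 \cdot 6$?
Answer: $-240$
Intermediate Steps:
$g = 6$
$\left(56 + g \left(2 + 2\right)\right) X{\left(-3 \right)} = \left(56 + 6 \left(2 + 2\right)\right) \left(-3\right) = \left(56 + 6 \cdot 4\right) \left(-3\right) = \left(56 + 24\right) \left(-3\right) = 80 \left(-3\right) = -240$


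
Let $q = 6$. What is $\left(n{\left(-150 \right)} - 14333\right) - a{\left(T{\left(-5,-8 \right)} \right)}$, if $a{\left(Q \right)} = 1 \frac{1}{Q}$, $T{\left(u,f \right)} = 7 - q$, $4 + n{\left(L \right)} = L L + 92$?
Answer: $8254$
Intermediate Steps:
$n{\left(L \right)} = 88 + L^{2}$ ($n{\left(L \right)} = -4 + \left(L L + 92\right) = -4 + \left(L^{2} + 92\right) = -4 + \left(92 + L^{2}\right) = 88 + L^{2}$)
$T{\left(u,f \right)} = 1$ ($T{\left(u,f \right)} = 7 - 6 = 1$)
$a{\left(Q \right)} = \frac{1}{Q}$
$\left(n{\left(-150 \right)} - 14333\right) - a{\left(T{\left(-5,-8 \right)} \right)} = \left(\left(88 + \left(-150\right)^{2}\right) - 14333\right) - 1^{-1} = \left(\left(88 + 22500\right) - 14333\right) - 1 = \left(22588 - 14333\right) - 1 = 8255 - 1 = 8254$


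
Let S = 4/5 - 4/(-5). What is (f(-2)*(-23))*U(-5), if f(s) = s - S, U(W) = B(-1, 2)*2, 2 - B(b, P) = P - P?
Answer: 1656/5 ≈ 331.20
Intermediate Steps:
B(b, P) = 2 (B(b, P) = 2 - (P - P) = 2 - 1*0 = 2 + 0 = 2)
S = 8/5 (S = 4*(⅕) - 4*(-⅕) = ⅘ + ⅘ = 8/5 ≈ 1.6000)
U(W) = 4 (U(W) = 2*2 = 4)
f(s) = -8/5 + s (f(s) = s - 1*8/5 = s - 8/5 = -8/5 + s)
(f(-2)*(-23))*U(-5) = ((-8/5 - 2)*(-23))*4 = -18/5*(-23)*4 = (414/5)*4 = 1656/5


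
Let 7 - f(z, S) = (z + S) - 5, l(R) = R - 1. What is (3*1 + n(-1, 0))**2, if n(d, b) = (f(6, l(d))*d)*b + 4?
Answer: 49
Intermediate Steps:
l(R) = -1 + R
f(z, S) = 12 - S - z (f(z, S) = 7 - ((z + S) - 5) = 7 - ((S + z) - 5) = 7 - (-5 + S + z) = 7 + (5 - S - z) = 12 - S - z)
n(d, b) = 4 + b*d*(7 - d) (n(d, b) = ((12 - (-1 + d) - 1*6)*d)*b + 4 = ((12 + (1 - d) - 6)*d)*b + 4 = ((7 - d)*d)*b + 4 = (d*(7 - d))*b + 4 = b*d*(7 - d) + 4 = 4 + b*d*(7 - d))
(3*1 + n(-1, 0))**2 = (3*1 + (4 - 1*0*(-1)*(-7 - 1)))**2 = (3 + (4 - 1*0*(-1)*(-8)))**2 = (3 + (4 + 0))**2 = (3 + 4)**2 = 7**2 = 49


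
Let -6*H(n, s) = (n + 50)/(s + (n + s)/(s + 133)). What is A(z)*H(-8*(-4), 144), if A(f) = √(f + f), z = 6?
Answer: -11357*√3/60096 ≈ -0.32732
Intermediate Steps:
H(n, s) = -(50 + n)/(6*(s + (n + s)/(133 + s))) (H(n, s) = -(n + 50)/(6*(s + (n + s)/(s + 133))) = -(50 + n)/(6*(s + (n + s)/(133 + s))))
A(f) = √2*√f (A(f) = √(2*f) = √2*√f)
A(z)*H(-8*(-4), 144) = (√2*√6)*((-6650 - (-1064)*(-4) - 50*144 - 1*(-8*(-4))*144)/(6*(-8*(-4) + 144² + 134*144))) = (2*√3)*((-6650 - 133*32 - 7200 - 1*32*144)/(6*(32 + 20736 + 19296))) = (2*√3)*((⅙)*(-6650 - 4256 - 7200 - 4608)/40064) = (2*√3)*((⅙)*(1/40064)*(-22714)) = (2*√3)*(-11357/120192) = -11357*√3/60096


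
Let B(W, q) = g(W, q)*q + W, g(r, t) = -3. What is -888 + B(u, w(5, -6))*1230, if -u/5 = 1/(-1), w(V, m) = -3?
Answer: 16332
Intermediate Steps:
u = 5 (u = -5/(-1) = -5*(-1) = 5)
B(W, q) = W - 3*q (B(W, q) = -3*q + W = W - 3*q)
-888 + B(u, w(5, -6))*1230 = -888 + (5 - 3*(-3))*1230 = -888 + (5 + 9)*1230 = -888 + 14*1230 = -888 + 17220 = 16332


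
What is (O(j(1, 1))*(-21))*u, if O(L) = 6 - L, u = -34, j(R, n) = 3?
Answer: 2142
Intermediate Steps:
(O(j(1, 1))*(-21))*u = ((6 - 1*3)*(-21))*(-34) = ((6 - 3)*(-21))*(-34) = (3*(-21))*(-34) = -63*(-34) = 2142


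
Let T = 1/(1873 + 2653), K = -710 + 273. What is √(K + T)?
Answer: I*√8951798886/4526 ≈ 20.905*I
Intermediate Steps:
K = -437
T = 1/4526 ≈ 0.00022095
√(K + T) = √(-437 + 1/4526) = √(-1977861/4526) = I*√8951798886/4526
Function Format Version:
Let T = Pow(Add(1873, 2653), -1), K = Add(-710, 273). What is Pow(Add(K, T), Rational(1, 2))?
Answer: Mul(Rational(1, 4526), I, Pow(8951798886, Rational(1, 2))) ≈ Mul(20.905, I)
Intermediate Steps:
K = -437
T = Rational(1, 4526) (T = Pow(4526, -1) = Rational(1, 4526) ≈ 0.00022095)
Pow(Add(K, T), Rational(1, 2)) = Pow(Add(-437, Rational(1, 4526)), Rational(1, 2)) = Pow(Rational(-1977861, 4526), Rational(1, 2)) = Mul(Rational(1, 4526), I, Pow(8951798886, Rational(1, 2)))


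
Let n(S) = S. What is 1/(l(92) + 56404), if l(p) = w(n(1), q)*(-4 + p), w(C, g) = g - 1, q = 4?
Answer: 1/56668 ≈ 1.7647e-5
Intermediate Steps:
w(C, g) = -1 + g
l(p) = -12 + 3*p (l(p) = (-1 + 4)*(-4 + p) = 3*(-4 + p) = -12 + 3*p)
1/(l(92) + 56404) = 1/((-12 + 3*92) + 56404) = 1/((-12 + 276) + 56404) = 1/(264 + 56404) = 1/56668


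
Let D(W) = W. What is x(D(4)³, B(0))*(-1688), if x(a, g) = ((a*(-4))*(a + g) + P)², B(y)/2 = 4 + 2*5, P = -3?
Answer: -936566586200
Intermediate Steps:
B(y) = 28 (B(y) = 2*(4 + 2*5) = 2*(4 + 10) = 2*14 = 28)
x(a, g) = (-3 - 4*a*(a + g))² (x(a, g) = ((a*(-4))*(a + g) - 3)² = ((-4*a)*(a + g) - 3)² = (-4*a*(a + g) - 3)² = (-3 - 4*a*(a + g))²)
x(D(4)³, B(0))*(-1688) = (3 + 4*(4³)² + 4*4³*28)²*(-1688) = (3 + 4*64² + 4*64*28)²*(-1688) = (3 + 4*4096 + 7168)²*(-1688) = (3 + 16384 + 7168)²*(-1688) = 23555²*(-1688) = 554838025*(-1688) = -936566586200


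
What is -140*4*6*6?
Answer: -20160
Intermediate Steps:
-140*4*6*6 = -3360*6 = -140*144 = -20160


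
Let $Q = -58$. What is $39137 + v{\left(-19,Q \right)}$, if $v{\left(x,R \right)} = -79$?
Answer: $39058$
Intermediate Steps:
$39137 + v{\left(-19,Q \right)} = 39137 - 79 = 39058$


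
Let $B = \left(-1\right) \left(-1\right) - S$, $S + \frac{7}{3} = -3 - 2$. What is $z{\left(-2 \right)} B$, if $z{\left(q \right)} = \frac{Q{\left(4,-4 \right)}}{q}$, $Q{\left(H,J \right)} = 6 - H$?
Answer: $- \frac{25}{3} \approx -8.3333$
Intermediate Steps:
$z{\left(q \right)} = \frac{2}{q}$ ($z{\left(q \right)} = \frac{6 - 4}{q} = \frac{2}{q}$)
$S = - \frac{22}{3}$ ($S = - \frac{7}{3} - 5 = - \frac{22}{3} \approx -7.3333$)
$B = \frac{25}{3}$ ($B = \left(-1\right) \left(-1\right) - - \frac{22}{3} = 1 + \frac{22}{3} = \frac{25}{3} \approx 8.3333$)
$z{\left(-2 \right)} B = \frac{2}{-2} \cdot \frac{25}{3} = 2 \left(- \frac{1}{2}\right) \frac{25}{3} = \left(-1\right) \frac{25}{3} = - \frac{25}{3}$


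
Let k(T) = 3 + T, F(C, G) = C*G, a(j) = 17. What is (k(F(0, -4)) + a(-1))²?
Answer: 400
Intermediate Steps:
(k(F(0, -4)) + a(-1))² = ((3 + 0*(-4)) + 17)² = ((3 + 0) + 17)² = (3 + 17)² = 20² = 400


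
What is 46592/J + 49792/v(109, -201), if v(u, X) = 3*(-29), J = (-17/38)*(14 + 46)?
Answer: -5689472/2465 ≈ -2308.1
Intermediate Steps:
J = -510/19 (J = -17*1/38*60 = -17/38*60 = -510/19 ≈ -26.842)
v(u, X) = -87
46592/J + 49792/v(109, -201) = 46592/(-510/19) + 49792/(-87) = 46592*(-19/510) + 49792*(-1/87) = -442624/255 - 49792/87 = -5689472/2465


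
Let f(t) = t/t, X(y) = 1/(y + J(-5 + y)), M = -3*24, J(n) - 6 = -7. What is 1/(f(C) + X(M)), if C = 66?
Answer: 73/72 ≈ 1.0139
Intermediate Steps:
J(n) = -1 (J(n) = 6 - 7 = -1)
M = -72
X(y) = 1/(-1 + y) (X(y) = 1/(y - 1) = 1/(-1 + y))
f(t) = 1
1/(f(C) + X(M)) = 1/(1 + 1/(-1 - 72)) = 1/(1 + 1/(-73)) = 1/(1 - 1/73) = 1/(72/73) = 73/72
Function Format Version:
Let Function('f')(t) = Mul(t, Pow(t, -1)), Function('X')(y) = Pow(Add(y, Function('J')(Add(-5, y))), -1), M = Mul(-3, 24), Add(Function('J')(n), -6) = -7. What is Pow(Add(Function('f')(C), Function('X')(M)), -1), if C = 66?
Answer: Rational(73, 72) ≈ 1.0139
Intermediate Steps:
Function('J')(n) = -1 (Function('J')(n) = Add(6, -7) = -1)
M = -72
Function('X')(y) = Pow(Add(-1, y), -1) (Function('X')(y) = Pow(Add(y, -1), -1) = Pow(Add(-1, y), -1))
Function('f')(t) = 1
Pow(Add(Function('f')(C), Function('X')(M)), -1) = Pow(Add(1, Pow(Add(-1, -72), -1)), -1) = Pow(Add(1, Pow(-73, -1)), -1) = Pow(Add(1, Rational(-1, 73)), -1) = Pow(Rational(72, 73), -1) = Rational(73, 72)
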